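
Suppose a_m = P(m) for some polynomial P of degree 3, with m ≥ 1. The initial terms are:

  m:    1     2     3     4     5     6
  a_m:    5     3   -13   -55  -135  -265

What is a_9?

1st diffs: -2, -16, -42, -80, -130.
2nd diffs: -14, -26, -38, -50.
3rd diffs: -12, -12, -12 (constant).
So a_m = -2m^3 + 5m^2 - 3m + 5.
Evaluating at m = 9 gives a_9 = -1075.

-1075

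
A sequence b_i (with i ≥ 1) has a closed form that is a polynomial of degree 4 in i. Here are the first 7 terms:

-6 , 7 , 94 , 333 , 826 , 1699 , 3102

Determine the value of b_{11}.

1st diffs: 13, 87, 239, 493, 873, 1403.
2nd diffs: 74, 152, 254, 380, 530.
3rd diffs: 78, 102, 126, 150.
4th diffs: 24, 24, 24 (constant).
Newton forward-difference form: b_i = -6 + 13·C(i-1,1) + 74·C(i-1,2) + 78·C(i-1,3) + 24·C(i-1,4).
At i = 11: i-1 = 10, so b_{11} = -6 + 130 + 3330 + 9360 + 5040 = 17854.

17854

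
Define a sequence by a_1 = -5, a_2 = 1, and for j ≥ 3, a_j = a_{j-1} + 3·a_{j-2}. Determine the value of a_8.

-503

Applying the relation repeatedly:
a_3 = -14  a_4 = -11  a_5 = -53  a_6 = -86  a_7 = -245  a_8 = -503.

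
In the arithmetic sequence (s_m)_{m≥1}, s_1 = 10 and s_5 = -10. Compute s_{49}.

Common difference d = (-10 - 10) / (5 - 1) = -5.
s_m = 10 + (m - 1)·(-5).
s_{49} = 10 + 48·(-5) = -230.

-230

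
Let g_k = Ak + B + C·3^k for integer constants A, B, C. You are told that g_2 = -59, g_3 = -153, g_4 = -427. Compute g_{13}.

-7971673

Plug in k = 2, 3, 4: 2A + B + 9C = -59; 3A + B + 27C = -153; 4A + B + 81C = -427.
Subtracting the first from the second: A + 18C = -94.
Subtracting the second from the third: A + 54C = -274.
Solving: C = -5, A = -4, then B = -6.
Therefore g_{13} = -52 + (-6) + (-5)·1594323 = -7971673.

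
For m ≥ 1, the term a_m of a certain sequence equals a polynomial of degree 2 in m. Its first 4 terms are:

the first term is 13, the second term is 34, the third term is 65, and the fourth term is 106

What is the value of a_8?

1st diffs: 21, 31, 41.
2nd diffs: 10, 10 (constant).
Newton forward-difference form: a_m = 13 + 21·C(m-1,1) + 10·C(m-1,2).
At m = 8: m-1 = 7, so a_8 = 13 + 147 + 210 = 370.

370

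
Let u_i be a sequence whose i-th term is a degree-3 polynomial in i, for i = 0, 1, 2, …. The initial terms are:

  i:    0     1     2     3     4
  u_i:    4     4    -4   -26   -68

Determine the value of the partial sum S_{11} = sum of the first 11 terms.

-3256

1st diffs: 0, -8, -22, -42.
2nd diffs: -8, -14, -20.
3rd diffs: -6, -6 (constant).
Newton forward-difference form: u_i = 4 + (-8)·C(i,2) + (-6)·C(i,3).
Continuing: …, -136, -236, -374, -556, …, u_{10} = -1076.
Summing i = 0..10 (11 terms) gives -3256.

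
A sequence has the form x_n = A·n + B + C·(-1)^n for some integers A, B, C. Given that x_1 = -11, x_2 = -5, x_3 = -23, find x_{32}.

The three given values yield: A + B - C = -11; 2A + B + C = -5; 3A + B - C = -23.
Subtracting the first from the second: A + 2C = 6.
Subtracting the second from the third: A - 2C = -18.
Solving: C = 6, A = -6, then B = 1.
Hence x_{32} = -6·32 + 1 + 6·1 = -185.

-185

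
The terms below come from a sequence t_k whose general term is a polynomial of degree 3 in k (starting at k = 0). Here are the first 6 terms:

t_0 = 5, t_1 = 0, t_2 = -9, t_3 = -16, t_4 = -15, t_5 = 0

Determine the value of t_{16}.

1st diffs: -5, -9, -7, 1, 15.
2nd diffs: -4, 2, 8, 14.
3rd diffs: 6, 6, 6 (constant).
So t_k = k^3 - 5k^2 - k + 5.
Evaluating at k = 16 gives t_{16} = 2805.

2805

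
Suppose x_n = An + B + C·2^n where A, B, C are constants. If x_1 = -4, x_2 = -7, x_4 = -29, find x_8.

At n = 1, 2, 4: A + B + 2C = -4; 2A + B + 4C = -7; 4A + B + 16C = -29.
Subtracting the first from the second: A + 2C = -3.
Subtracting the second from the third: 2A + 12C = -22.
Solving: C = -2, A = 1, then B = -1.
Hence x_8 = 1·8 + (-1) + (-2)·256 = -505.

-505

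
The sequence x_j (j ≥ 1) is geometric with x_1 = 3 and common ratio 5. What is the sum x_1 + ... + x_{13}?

x_j = 3·5^(j-1).
S = 3·(5^13 - 1)/(5 - 1) = 3·(1220703125 - 1)/(4) = 915527343.

915527343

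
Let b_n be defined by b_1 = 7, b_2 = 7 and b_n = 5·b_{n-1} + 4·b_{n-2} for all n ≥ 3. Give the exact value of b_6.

Applying the relation repeatedly:
b_3 = 63;  b_4 = 343;  b_5 = 1967;  b_6 = 11207.

11207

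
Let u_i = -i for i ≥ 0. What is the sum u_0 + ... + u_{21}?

-231

Over i = 0..21: Σi = 231.
Total = (-1)·231 = -231.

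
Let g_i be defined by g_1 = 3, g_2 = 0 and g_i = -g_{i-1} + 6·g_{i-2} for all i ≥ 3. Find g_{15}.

Applying the relation repeatedly:
g_3 = 18;  g_4 = -18;  g_5 = 126;  …;  g_{12} = -208890;  g_{13} = 645102;  g_{14} = -1898442;  g_{15} = 5769054.
(Characteristic roots are 2 and -3.)

5769054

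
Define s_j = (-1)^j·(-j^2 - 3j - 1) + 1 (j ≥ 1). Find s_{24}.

-648

(-1)^24 = 1; -j^2 - 3j - 1 at j=24 is -649; so s_{24} = -648.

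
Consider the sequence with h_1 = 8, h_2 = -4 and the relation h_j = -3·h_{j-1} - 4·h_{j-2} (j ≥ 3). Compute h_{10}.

Step forward from the initial values:
h_3 = -20;  h_4 = 76;  h_5 = -148;  h_6 = 140;  h_7 = 172;  h_8 = -1076;  h_9 = 2540;  h_{10} = -3316.

-3316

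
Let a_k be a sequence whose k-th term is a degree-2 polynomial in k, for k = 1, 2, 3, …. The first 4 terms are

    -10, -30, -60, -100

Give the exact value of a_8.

1st diffs: -20, -30, -40.
2nd diffs: -10, -10 (constant).
Newton forward-difference form: a_k = -10 + (-20)·C(k-1,1) + (-10)·C(k-1,2).
At k = 8: k-1 = 7, so a_8 = -10 - 140 - 210 = -360.

-360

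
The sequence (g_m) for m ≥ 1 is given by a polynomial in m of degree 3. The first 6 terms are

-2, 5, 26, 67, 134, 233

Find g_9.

782

1st diffs: 7, 21, 41, 67, 99.
2nd diffs: 14, 20, 26, 32.
3rd diffs: 6, 6, 6 (constant).
Newton forward-difference form: g_m = -2 + 7·C(m-1,1) + 14·C(m-1,2) + 6·C(m-1,3).
At m = 9: m-1 = 8, so g_9 = -2 + 56 + 392 + 336 = 782.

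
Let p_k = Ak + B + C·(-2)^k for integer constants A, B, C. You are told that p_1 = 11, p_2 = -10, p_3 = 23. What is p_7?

The three given values yield: A + B - 2C = 11; 2A + B + 4C = -10; 3A + B - 8C = 23.
Subtracting the first from the second: A + 6C = -21.
Subtracting the second from the third: A - 12C = 33.
Solving: C = -3, A = -3, then B = 8.
Therefore p_7 = -21 + 8 + (-3)·(-128) = 371.

371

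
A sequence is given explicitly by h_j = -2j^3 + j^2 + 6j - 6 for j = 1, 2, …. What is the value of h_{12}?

-3246

h_{12} = -2·12^3 + 1·12^2 + 6·12 - 6 = -3246.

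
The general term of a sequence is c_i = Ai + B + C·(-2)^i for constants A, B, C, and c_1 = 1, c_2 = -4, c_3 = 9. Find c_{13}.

Plug in i = 1, 2, 3: A + B - 2C = 1; 2A + B + 4C = -4; 3A + B - 8C = 9.
Subtracting the first from the second: A + 6C = -5.
Subtracting the second from the third: A - 12C = 13.
Solving: C = -1, A = 1, then B = -2.
Therefore c_{13} = 13 + (-2) + (-1)·(-8192) = 8203.

8203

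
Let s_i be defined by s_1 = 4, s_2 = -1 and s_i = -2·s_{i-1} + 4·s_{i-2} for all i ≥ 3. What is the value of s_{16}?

-59408384

Step forward from the initial values:
s_3 = 18;  s_4 = -40;  s_5 = 152;  …;  s_{13} = 1753088;  s_{14} = -5672960;  s_{15} = 18358272;  s_{16} = -59408384.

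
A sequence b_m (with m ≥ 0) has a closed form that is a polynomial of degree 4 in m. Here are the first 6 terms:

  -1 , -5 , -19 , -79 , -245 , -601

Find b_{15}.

1st diffs: -4, -14, -60, -166, -356.
2nd diffs: -10, -46, -106, -190.
3rd diffs: -36, -60, -84.
4th diffs: -24, -24 (constant).
Newton forward-difference form: b_m = -1 + (-4)·C(m,1) + (-10)·C(m,2) + (-36)·C(m,3) + (-24)·C(m,4).
At m = 15: m = 15, so b_{15} = -1 - 60 - 1050 - 16380 - 32760 = -50251.

-50251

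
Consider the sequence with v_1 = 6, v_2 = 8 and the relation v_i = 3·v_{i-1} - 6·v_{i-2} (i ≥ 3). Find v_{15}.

Iterate the recurrence:
v_3 = -12  v_4 = -84  v_5 = -180  …  v_{12} = -88452  v_{13} = 8748  v_{14} = 556956  v_{15} = 1618380.

1618380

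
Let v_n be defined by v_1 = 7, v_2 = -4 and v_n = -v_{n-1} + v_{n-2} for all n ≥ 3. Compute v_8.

-108

v_3 = 11; v_4 = -15; v_5 = 26; v_6 = -41; v_7 = 67; v_8 = -108.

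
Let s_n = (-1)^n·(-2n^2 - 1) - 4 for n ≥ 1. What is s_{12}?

(-1)^12 = 1; -2n^2 - 1 at n=12 is -289; so s_{12} = -293.

-293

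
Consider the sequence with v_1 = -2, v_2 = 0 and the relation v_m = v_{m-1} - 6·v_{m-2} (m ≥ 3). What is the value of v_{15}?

-510108

Applying the relation repeatedly:
v_3 = 12;  v_4 = 12;  v_5 = -60;  …;  v_{12} = 34428;  v_{13} = 60708;  v_{14} = -145860;  v_{15} = -510108.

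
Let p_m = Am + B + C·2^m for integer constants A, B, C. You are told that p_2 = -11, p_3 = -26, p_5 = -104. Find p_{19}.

At m = 2, 3, 5: 2A + B + 4C = -11; 3A + B + 8C = -26; 5A + B + 32C = -104.
Subtracting the first from the second: A + 4C = -15.
Subtracting the second from the third: 2A + 24C = -78.
Solving: C = -3, A = -3, then B = 7.
Therefore p_{19} = -57 + 7 + (-3)·524288 = -1572914.

-1572914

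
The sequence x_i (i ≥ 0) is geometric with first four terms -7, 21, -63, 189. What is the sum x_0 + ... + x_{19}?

6101872700

Common ratio r = -3.
x_i = (-7)·(-3)^(i-0).
S = (-7)·((-3)^20 - 1)/(-3 - 1) = (-7)·(3486784401 - 1)/(-4) = 6101872700.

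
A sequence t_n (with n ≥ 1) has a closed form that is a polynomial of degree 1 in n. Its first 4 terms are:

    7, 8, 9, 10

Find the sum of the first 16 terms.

1st diffs: 1, 1, 1 (constant).
So t_n = n + 6.
Continuing: …, 11, 12, 13, 14, …, t_{16} = 22.
Summing n = 1..16 (16 terms) gives 232.

232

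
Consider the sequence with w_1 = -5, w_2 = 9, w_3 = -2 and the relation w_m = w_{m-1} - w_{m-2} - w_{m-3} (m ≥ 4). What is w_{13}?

23

Applying the relation repeatedly:
w_4 = -6  w_5 = -13  w_6 = -5  w_7 = 14  w_8 = 32  w_9 = 23  w_{10} = -23  w_{11} = -78  w_{12} = -78  w_{13} = 23.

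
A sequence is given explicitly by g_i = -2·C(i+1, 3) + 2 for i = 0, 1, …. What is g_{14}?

-908

C(15, 3) = 455, so g_{14} = -908.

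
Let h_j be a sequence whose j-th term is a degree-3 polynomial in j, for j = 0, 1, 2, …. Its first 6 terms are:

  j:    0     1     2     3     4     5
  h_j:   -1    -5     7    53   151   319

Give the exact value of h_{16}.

11935

1st diffs: -4, 12, 46, 98, 168.
2nd diffs: 16, 34, 52, 70.
3rd diffs: 18, 18, 18 (constant).
Newton forward-difference form: h_j = -1 + (-4)·C(j,1) + 16·C(j,2) + 18·C(j,3).
At j = 16: j = 16, so h_{16} = -1 - 64 + 1920 + 10080 = 11935.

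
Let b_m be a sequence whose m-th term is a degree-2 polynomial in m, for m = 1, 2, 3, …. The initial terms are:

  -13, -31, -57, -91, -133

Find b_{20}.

-1723

1st diffs: -18, -26, -34, -42.
2nd diffs: -8, -8, -8 (constant).
Newton forward-difference form: b_m = -13 + (-18)·C(m-1,1) + (-8)·C(m-1,2).
At m = 20: m-1 = 19, so b_{20} = -13 - 342 - 1368 = -1723.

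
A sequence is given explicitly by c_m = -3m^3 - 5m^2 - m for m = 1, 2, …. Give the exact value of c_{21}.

-30009

c_{21} = -3·21^3 - 5·21^2 - 1·21 = -30009.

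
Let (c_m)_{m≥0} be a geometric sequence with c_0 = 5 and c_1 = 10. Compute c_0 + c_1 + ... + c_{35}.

343597383675

Common ratio r = 2.
c_m = 5·2^(m-0).
S = 5·(2^36 - 1)/(2 - 1) = 5·(68719476736 - 1)/(1) = 343597383675.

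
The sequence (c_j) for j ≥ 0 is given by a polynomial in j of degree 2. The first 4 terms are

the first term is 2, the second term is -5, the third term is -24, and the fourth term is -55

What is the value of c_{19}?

-2183

1st diffs: -7, -19, -31.
2nd diffs: -12, -12 (constant).
Newton forward-difference form: c_j = 2 + (-7)·C(j,1) + (-12)·C(j,2).
At j = 19: j = 19, so c_{19} = 2 - 133 - 2052 = -2183.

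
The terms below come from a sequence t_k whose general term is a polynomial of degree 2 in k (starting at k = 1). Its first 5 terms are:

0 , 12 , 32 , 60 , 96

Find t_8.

252

1st diffs: 12, 20, 28, 36.
2nd diffs: 8, 8, 8 (constant).
Newton forward-difference form: t_k = 12·C(k-1,1) + 8·C(k-1,2).
At k = 8: k-1 = 7, so t_8 = 84 + 168 = 252.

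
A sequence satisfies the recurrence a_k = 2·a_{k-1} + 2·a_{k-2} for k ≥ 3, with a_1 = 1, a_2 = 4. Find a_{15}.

a_3 = 10;  a_4 = 28;  a_5 = 76;  …;  a_{12} = 86464;  a_{13} = 236224;  a_{14} = 645376;  a_{15} = 1763200.

1763200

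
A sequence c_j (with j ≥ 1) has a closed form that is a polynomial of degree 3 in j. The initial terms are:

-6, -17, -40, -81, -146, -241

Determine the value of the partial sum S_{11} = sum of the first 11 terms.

1st diffs: -11, -23, -41, -65, -95.
2nd diffs: -12, -18, -24, -30.
3rd diffs: -6, -6, -6 (constant).
Newton forward-difference form: c_j = -6 + (-11)·C(j-1,1) + (-12)·C(j-1,2) + (-6)·C(j-1,3).
Continuing: …, -372, -545, -766, -1041, …, c_{11} = -1376.
Summing j = 1..11 (11 terms) gives -4631.

-4631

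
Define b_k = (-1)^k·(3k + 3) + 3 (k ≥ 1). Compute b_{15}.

(-1)^15 = -1; 3k + 3 at k=15 is 48; so b_{15} = -45.

-45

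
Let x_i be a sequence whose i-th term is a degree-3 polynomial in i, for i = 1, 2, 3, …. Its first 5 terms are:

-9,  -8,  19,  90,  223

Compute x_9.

1st diffs: 1, 27, 71, 133.
2nd diffs: 26, 44, 62.
3rd diffs: 18, 18 (constant).
Newton forward-difference form: x_i = -9 + 1·C(i-1,1) + 26·C(i-1,2) + 18·C(i-1,3).
At i = 9: i-1 = 8, so x_9 = -9 + 8 + 728 + 1008 = 1735.

1735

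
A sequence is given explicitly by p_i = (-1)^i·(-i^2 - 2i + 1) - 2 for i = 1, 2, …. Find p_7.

(-1)^7 = -1; -i^2 - 2i + 1 at i=7 is -62; so p_7 = 60.

60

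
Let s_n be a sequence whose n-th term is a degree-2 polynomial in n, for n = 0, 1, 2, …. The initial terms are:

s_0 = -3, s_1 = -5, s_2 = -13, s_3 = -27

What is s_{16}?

1st diffs: -2, -8, -14.
2nd diffs: -6, -6 (constant).
So s_n = -3n^2 + n - 3.
Evaluating at n = 16 gives s_{16} = -755.

-755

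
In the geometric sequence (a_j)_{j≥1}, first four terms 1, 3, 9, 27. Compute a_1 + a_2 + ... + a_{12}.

265720

Common ratio r = 3.
a_j = 1·3^(j-1).
S = 1·(3^12 - 1)/(3 - 1) = 1·(531441 - 1)/(2) = 265720.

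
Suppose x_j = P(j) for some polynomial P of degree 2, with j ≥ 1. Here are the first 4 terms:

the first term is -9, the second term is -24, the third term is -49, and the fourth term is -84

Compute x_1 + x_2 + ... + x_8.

-1052

1st diffs: -15, -25, -35.
2nd diffs: -10, -10 (constant).
Newton forward-difference form: x_j = -9 + (-15)·C(j-1,1) + (-10)·C(j-1,2).
Continuing: -129, -184, -249, -324.
Summing j = 1..8 (8 terms) gives -1052.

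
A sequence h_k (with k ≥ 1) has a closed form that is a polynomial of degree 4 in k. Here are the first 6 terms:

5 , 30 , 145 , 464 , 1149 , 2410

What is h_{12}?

39880

1st diffs: 25, 115, 319, 685, 1261.
2nd diffs: 90, 204, 366, 576.
3rd diffs: 114, 162, 210.
4th diffs: 48, 48 (constant).
Newton forward-difference form: h_k = 5 + 25·C(k-1,1) + 90·C(k-1,2) + 114·C(k-1,3) + 48·C(k-1,4).
At k = 12: k-1 = 11, so h_{12} = 5 + 275 + 4950 + 18810 + 15840 = 39880.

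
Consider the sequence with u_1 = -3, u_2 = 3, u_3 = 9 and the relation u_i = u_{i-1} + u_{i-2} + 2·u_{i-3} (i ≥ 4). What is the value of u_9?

333

Iterate the recurrence:
u_4 = 6; u_5 = 21; u_6 = 45; u_7 = 78; u_8 = 165; u_9 = 333.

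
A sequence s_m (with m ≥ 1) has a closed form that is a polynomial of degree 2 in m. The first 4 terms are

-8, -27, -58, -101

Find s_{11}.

1st diffs: -19, -31, -43.
2nd diffs: -12, -12 (constant).
So s_m = -6m^2 - m - 1.
Evaluating at m = 11 gives s_{11} = -738.

-738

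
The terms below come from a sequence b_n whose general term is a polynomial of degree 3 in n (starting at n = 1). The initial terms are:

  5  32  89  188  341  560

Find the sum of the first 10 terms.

1st diffs: 27, 57, 99, 153, 219.
2nd diffs: 30, 42, 54, 66.
3rd diffs: 12, 12, 12 (constant).
Newton forward-difference form: b_n = 5 + 27·C(n-1,1) + 30·C(n-1,2) + 12·C(n-1,3).
Continuing: 857, 1244, 1733, 2336.
Summing n = 1..10 (10 terms) gives 7385.

7385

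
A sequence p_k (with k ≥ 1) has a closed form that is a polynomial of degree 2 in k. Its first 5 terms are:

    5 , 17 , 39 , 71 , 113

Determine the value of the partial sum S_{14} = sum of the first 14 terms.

4802

1st diffs: 12, 22, 32, 42.
2nd diffs: 10, 10, 10 (constant).
Newton forward-difference form: p_k = 5 + 12·C(k-1,1) + 10·C(k-1,2).
Continuing: …, 165, 227, 299, 381, …, p_{14} = 941.
Summing k = 1..14 (14 terms) gives 4802.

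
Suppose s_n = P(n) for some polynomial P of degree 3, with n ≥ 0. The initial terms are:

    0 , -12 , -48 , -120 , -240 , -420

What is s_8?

-1440

1st diffs: -12, -36, -72, -120, -180.
2nd diffs: -24, -36, -48, -60.
3rd diffs: -12, -12, -12 (constant).
Newton forward-difference form: s_n = (-12)·C(n,1) + (-24)·C(n,2) + (-12)·C(n,3).
At n = 8: n = 8, so s_8 = -96 - 672 - 672 = -1440.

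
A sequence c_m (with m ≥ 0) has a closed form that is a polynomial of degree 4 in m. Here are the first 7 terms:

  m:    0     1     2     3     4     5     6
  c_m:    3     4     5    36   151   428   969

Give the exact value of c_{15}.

46428

1st diffs: 1, 1, 31, 115, 277, 541.
2nd diffs: 0, 30, 84, 162, 264.
3rd diffs: 30, 54, 78, 102.
4th diffs: 24, 24, 24 (constant).
So c_m = m^4 - m^3 - 4m^2 + 5m + 3.
Evaluating at m = 15 gives c_{15} = 46428.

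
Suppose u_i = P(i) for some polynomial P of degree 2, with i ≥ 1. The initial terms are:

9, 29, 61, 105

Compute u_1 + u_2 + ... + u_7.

1st diffs: 20, 32, 44.
2nd diffs: 12, 12 (constant).
Newton forward-difference form: u_i = 9 + 20·C(i-1,1) + 12·C(i-1,2).
Continuing: 161, 229, 309.
Summing i = 1..7 (7 terms) gives 903.

903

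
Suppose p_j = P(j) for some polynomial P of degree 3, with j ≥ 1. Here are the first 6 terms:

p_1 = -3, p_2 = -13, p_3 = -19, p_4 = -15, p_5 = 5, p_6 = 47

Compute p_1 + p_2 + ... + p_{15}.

8915

1st diffs: -10, -6, 4, 20, 42.
2nd diffs: 4, 10, 16, 22.
3rd diffs: 6, 6, 6 (constant).
So p_j = j^3 - 4j^2 - 5j + 5.
Continuing: …, 117, 221, 365, 555, …, p_{15} = 2405.
Summing j = 1..15 (15 terms) gives 8915.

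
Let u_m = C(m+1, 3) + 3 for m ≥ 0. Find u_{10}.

C(11, 3) = 165, so u_{10} = 168.

168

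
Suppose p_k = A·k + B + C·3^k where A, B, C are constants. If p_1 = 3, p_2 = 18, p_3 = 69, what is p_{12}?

Plug in k = 1, 2, 3: A + B + 3C = 3; 2A + B + 9C = 18; 3A + B + 27C = 69.
Subtracting the first from the second: A + 6C = 15.
Subtracting the second from the third: A + 18C = 51.
Solving: C = 3, A = -3, then B = -3.
Hence p_{12} = -3·12 + (-3) + 3·531441 = 1594284.

1594284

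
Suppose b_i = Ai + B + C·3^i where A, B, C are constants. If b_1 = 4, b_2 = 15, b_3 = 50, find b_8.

13113

The three given values yield: A + B + 3C = 4; 2A + B + 9C = 15; 3A + B + 27C = 50.
Subtracting the first from the second: A + 6C = 11.
Subtracting the second from the third: A + 18C = 35.
Solving: C = 2, A = -1, then B = -1.
Hence b_8 = -1·8 + (-1) + 2·6561 = 13113.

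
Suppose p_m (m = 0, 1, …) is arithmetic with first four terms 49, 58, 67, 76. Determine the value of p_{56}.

553

Common difference d = 9.
p_m = 49 + (m - 0)·9.
p_{56} = 49 + 56·9 = 553.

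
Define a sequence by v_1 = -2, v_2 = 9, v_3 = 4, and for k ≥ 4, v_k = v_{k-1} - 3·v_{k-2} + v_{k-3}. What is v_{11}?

952

Applying the relation repeatedly:
v_4 = -25; v_5 = -28; v_6 = 51; v_7 = 110; v_8 = -71; v_9 = -350; v_{10} = -27; v_{11} = 952.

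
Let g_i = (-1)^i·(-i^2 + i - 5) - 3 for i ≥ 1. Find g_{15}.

(-1)^15 = -1; -i^2 + i - 5 at i=15 is -215; so g_{15} = 212.

212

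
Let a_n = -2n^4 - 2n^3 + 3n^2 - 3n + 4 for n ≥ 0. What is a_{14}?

-81770

a_{14} = -2·14^4 - 2·14^3 + 3·14^2 - 3·14 + 4 = -81770.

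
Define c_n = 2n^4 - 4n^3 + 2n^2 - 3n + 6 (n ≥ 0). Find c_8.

6254

c_8 = 2·8^4 - 4·8^3 + 2·8^2 - 3·8 + 6 = 6254.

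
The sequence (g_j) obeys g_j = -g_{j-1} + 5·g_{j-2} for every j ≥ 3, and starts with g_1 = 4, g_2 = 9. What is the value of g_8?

Step forward from the initial values:
g_3 = 11; g_4 = 34; g_5 = 21; g_6 = 149; g_7 = -44; g_8 = 789.

789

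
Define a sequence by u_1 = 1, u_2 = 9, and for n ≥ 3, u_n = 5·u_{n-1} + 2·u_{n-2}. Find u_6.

7301

Step forward from the initial values:
u_3 = 47  u_4 = 253  u_5 = 1359  u_6 = 7301.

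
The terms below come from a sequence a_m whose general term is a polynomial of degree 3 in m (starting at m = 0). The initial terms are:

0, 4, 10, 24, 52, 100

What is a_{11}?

1st diffs: 4, 6, 14, 28, 48.
2nd diffs: 2, 8, 14, 20.
3rd diffs: 6, 6, 6 (constant).
Newton forward-difference form: a_m = 4·C(m,1) + 2·C(m,2) + 6·C(m,3).
At m = 11: m = 11, so a_{11} = 44 + 110 + 990 = 1144.

1144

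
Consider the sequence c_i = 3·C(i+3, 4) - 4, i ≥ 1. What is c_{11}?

2999

C(14, 4) = 1001, so c_{11} = 2999.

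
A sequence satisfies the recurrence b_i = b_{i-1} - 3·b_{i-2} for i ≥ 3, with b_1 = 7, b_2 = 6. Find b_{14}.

-6954

b_3 = -15;  b_4 = -33;  b_5 = 12;  …;  b_{11} = 1740;  b_{12} = 867;  b_{13} = -4353;  b_{14} = -6954.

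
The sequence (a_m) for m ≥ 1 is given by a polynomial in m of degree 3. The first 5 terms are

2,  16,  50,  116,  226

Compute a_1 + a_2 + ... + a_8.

2368

1st diffs: 14, 34, 66, 110.
2nd diffs: 20, 32, 44.
3rd diffs: 12, 12 (constant).
So a_m = 2m^3 - 2m^2 + 6m - 4.
Continuing: 392, 626, 940.
Summing m = 1..8 (8 terms) gives 2368.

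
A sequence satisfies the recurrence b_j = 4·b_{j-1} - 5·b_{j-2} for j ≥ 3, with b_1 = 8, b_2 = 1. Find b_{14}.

Compute successive terms:
b_3 = -36  b_4 = -149  b_5 = -416  …  b_{11} = 44844  b_{12} = 118171  b_{13} = 248464  b_{14} = 403001.

403001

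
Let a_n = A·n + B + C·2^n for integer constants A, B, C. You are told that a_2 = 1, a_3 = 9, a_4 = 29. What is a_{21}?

The three given values yield: 2A + B + 4C = 1; 3A + B + 8C = 9; 4A + B + 16C = 29.
Subtracting the first from the second: A + 4C = 8.
Subtracting the second from the third: A + 8C = 20.
Solving: C = 3, A = -4, then B = -3.
So a_n = -4·n + (-3) + 3·2^n; at n=21 this is 6291369.

6291369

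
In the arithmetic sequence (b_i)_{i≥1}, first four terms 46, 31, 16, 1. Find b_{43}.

Common difference d = -15.
b_i = 46 + (i - 1)·(-15).
b_{43} = 46 + 42·(-15) = -584.

-584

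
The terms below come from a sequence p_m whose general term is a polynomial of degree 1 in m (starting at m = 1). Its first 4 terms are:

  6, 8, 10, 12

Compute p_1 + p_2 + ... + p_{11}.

1st diffs: 2, 2, 2 (constant).
So p_m = 2m + 4.
Continuing: …, 14, 16, 18, 20, …, p_{11} = 26.
Summing m = 1..11 (11 terms) gives 176.

176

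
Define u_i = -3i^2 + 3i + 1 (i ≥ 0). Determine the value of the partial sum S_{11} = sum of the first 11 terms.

-979

Over i = 0..10: Σi = 55, Σi² = 385.
Total = (-3)·385 + (3)·55 + (1)·11 = -979.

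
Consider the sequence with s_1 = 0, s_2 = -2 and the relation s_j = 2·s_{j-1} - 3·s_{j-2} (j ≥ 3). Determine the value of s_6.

Step forward from the initial values:
s_3 = -4  s_4 = -2  s_5 = 8  s_6 = 22.

22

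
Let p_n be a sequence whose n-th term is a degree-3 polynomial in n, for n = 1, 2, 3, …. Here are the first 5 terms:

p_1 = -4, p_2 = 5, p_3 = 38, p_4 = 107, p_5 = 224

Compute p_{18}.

1st diffs: 9, 33, 69, 117.
2nd diffs: 24, 36, 48.
3rd diffs: 12, 12 (constant).
So p_n = 2n^3 - 5n - 1.
Evaluating at n = 18 gives p_{18} = 11573.

11573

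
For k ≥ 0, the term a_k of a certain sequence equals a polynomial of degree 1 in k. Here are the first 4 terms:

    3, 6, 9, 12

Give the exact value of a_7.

1st diffs: 3, 3, 3 (constant).
So a_k = 3k + 3.
Evaluating at k = 7 gives a_7 = 24.

24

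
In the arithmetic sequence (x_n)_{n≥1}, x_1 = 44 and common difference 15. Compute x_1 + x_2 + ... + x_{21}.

4074

x_n = 44 + (n - 1)·15.
x_{21} = 344; S = 21·(44 + 344)/2 = 4074.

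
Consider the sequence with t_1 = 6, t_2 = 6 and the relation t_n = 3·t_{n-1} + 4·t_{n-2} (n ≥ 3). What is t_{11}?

Compute successive terms:
t_3 = 42;  t_4 = 150;  t_5 = 618;  t_6 = 2454;  t_7 = 9834;  t_8 = 39318;  t_9 = 157290;  t_{10} = 629142;  t_{11} = 2516586.
(Characteristic roots are 4 and -1.)

2516586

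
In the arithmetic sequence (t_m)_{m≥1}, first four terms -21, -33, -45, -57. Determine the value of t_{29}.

Common difference d = -12.
t_m = -21 + (m - 1)·(-12).
t_{29} = -21 + 28·(-12) = -357.

-357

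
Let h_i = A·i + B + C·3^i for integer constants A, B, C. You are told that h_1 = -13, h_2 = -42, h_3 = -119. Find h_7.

The three given values yield: A + B + 3C = -13; 2A + B + 9C = -42; 3A + B + 27C = -119.
Subtracting the first from the second: A + 6C = -29.
Subtracting the second from the third: A + 18C = -77.
Solving: C = -4, A = -5, then B = 4.
Hence h_7 = -5·7 + 4 + (-4)·2187 = -8779.

-8779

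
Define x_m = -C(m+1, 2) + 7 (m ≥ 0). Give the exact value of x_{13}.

C(14, 2) = 91, so x_{13} = -84.

-84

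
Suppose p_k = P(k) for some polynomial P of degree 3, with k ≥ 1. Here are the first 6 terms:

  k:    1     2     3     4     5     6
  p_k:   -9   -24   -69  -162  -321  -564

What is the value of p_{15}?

-9501

1st diffs: -15, -45, -93, -159, -243.
2nd diffs: -30, -48, -66, -84.
3rd diffs: -18, -18, -18 (constant).
Newton forward-difference form: p_k = -9 + (-15)·C(k-1,1) + (-30)·C(k-1,2) + (-18)·C(k-1,3).
At k = 15: k-1 = 14, so p_{15} = -9 - 210 - 2730 - 6552 = -9501.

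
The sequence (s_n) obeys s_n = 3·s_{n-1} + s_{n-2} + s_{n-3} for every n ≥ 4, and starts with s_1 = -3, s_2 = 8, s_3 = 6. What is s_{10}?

36404

s_4 = 23;  s_5 = 83;  s_6 = 278;  s_7 = 940;  s_8 = 3181;  s_9 = 10761;  s_{10} = 36404.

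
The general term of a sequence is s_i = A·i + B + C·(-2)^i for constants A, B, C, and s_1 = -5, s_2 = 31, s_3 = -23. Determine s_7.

Write the equations: A + B - 2C = -5; 2A + B + 4C = 31; 3A + B - 8C = -23.
Subtracting the first from the second: A + 6C = 36.
Subtracting the second from the third: A - 12C = -54.
Solving: C = 5, A = 6, then B = -1.
Therefore s_7 = 42 + (-1) + 5·(-128) = -599.

-599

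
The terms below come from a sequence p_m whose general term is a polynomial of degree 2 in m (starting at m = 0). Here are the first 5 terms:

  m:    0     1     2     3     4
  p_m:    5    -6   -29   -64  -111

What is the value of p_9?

1st diffs: -11, -23, -35, -47.
2nd diffs: -12, -12, -12 (constant).
So p_m = -6m^2 - 5m + 5.
Evaluating at m = 9 gives p_9 = -526.

-526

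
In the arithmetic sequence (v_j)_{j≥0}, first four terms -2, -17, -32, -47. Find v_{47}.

Common difference d = -15.
v_j = -2 + (j - 0)·(-15).
v_{47} = -2 + 47·(-15) = -707.

-707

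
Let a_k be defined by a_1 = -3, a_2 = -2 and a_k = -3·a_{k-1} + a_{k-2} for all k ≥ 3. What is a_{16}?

a_3 = 3, a_4 = -11, a_5 = 36, …, a_{13} = 510117, a_{14} = -1684802, a_{15} = 5564523, a_{16} = -18378371.

-18378371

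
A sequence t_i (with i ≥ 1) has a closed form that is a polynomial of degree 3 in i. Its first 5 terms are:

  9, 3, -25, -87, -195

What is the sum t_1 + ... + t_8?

-2168

1st diffs: -6, -28, -62, -108.
2nd diffs: -22, -34, -46.
3rd diffs: -12, -12 (constant).
So t_i = -2i^3 + i^2 + 5i + 5.
Continuing: -361, -597, -915.
Summing i = 1..8 (8 terms) gives -2168.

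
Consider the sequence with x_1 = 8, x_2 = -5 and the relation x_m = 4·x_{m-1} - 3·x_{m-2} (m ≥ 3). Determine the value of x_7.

-4724

Iterate the recurrence:
x_3 = -44;  x_4 = -161;  x_5 = -512;  x_6 = -1565;  x_7 = -4724.
(Characteristic roots are 3 and 1.)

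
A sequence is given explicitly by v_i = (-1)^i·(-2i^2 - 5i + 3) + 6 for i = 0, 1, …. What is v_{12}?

-339

(-1)^12 = 1; -2i^2 - 5i + 3 at i=12 is -345; so v_{12} = -339.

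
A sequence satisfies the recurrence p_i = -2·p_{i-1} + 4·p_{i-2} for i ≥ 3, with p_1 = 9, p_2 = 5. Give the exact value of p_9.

p_3 = 26  p_4 = -32  p_5 = 168  p_6 = -464  p_7 = 1600  p_8 = -5056  p_9 = 16512.

16512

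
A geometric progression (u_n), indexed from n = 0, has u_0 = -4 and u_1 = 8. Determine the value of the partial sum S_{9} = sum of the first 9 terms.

-684

Common ratio r = -2.
u_n = (-4)·(-2)^(n-0).
S = (-4)·((-2)^9 - 1)/(-2 - 1) = (-4)·(-512 - 1)/(-3) = -684.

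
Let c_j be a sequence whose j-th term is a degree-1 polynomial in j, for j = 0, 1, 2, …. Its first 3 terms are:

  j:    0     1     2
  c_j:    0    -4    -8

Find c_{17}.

1st diffs: -4, -4 (constant).
So c_j = -4j.
Evaluating at j = 17 gives c_{17} = -68.

-68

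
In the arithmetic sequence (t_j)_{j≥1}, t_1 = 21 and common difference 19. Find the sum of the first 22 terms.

t_j = 21 + (j - 1)·19.
t_{22} = 420; S = 22·(21 + 420)/2 = 4851.

4851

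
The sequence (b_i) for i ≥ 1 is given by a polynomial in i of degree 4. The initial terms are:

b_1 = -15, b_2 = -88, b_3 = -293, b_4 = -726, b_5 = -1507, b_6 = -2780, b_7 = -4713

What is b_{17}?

1st diffs: -73, -205, -433, -781, -1273, -1933.
2nd diffs: -132, -228, -348, -492, -660.
3rd diffs: -96, -120, -144, -168.
4th diffs: -24, -24, -24 (constant).
Newton forward-difference form: b_i = -15 + (-73)·C(i-1,1) + (-132)·C(i-1,2) + (-96)·C(i-1,3) + (-24)·C(i-1,4).
At i = 17: i-1 = 16, so b_{17} = -15 - 1168 - 15840 - 53760 - 43680 = -114463.

-114463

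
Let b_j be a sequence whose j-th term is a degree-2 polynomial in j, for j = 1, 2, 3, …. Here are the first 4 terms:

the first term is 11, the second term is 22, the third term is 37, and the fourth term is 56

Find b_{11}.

301

1st diffs: 11, 15, 19.
2nd diffs: 4, 4 (constant).
Newton forward-difference form: b_j = 11 + 11·C(j-1,1) + 4·C(j-1,2).
At j = 11: j-1 = 10, so b_{11} = 11 + 110 + 180 = 301.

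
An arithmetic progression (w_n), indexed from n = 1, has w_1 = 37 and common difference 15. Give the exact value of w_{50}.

772

w_n = 37 + (n - 1)·15.
w_{50} = 37 + 49·15 = 772.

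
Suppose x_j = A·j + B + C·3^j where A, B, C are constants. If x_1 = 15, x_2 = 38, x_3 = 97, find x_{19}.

Write the equations: A + B + 3C = 15; 2A + B + 9C = 38; 3A + B + 27C = 97.
Subtracting the first from the second: A + 6C = 23.
Subtracting the second from the third: A + 18C = 59.
Solving: C = 3, A = 5, then B = 1.
Therefore x_{19} = 95 + 1 + 3·1162261467 = 3486784497.

3486784497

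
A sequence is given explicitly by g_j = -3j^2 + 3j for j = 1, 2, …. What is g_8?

g_8 = -3·8^2 + 3·8 = -168.

-168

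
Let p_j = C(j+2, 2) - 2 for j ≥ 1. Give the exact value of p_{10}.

64

C(12, 2) = 66, so p_{10} = 64.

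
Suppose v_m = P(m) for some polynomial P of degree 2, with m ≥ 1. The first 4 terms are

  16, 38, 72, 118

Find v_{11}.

1st diffs: 22, 34, 46.
2nd diffs: 12, 12 (constant).
So v_m = 6m^2 + 4m + 6.
Evaluating at m = 11 gives v_{11} = 776.

776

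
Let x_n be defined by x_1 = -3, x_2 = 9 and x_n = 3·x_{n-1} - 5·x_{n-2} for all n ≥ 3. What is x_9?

Compute successive terms:
x_3 = 42; x_4 = 81; x_5 = 33; x_6 = -306; x_7 = -1083; x_8 = -1719; x_9 = 258.

258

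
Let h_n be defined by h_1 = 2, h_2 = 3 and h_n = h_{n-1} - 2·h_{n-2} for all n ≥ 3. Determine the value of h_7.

Compute successive terms:
h_3 = -1  h_4 = -7  h_5 = -5  h_6 = 9  h_7 = 19.

19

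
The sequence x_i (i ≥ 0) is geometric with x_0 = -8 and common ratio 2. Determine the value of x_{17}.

x_i = (-8)·2^(i-0).
x_{17} = (-8)·2^17 = -1048576.

-1048576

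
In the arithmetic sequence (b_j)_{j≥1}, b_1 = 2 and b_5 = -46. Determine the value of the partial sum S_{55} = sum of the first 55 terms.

-17710

Common difference d = (-46 - 2) / (5 - 1) = -12.
b_j = 2 + (j - 1)·(-12).
b_{55} = -646; S = 55·(2 + (-646))/2 = -17710.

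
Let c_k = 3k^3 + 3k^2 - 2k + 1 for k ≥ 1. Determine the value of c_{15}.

10771

c_{15} = 3·15^3 + 3·15^2 - 2·15 + 1 = 10771.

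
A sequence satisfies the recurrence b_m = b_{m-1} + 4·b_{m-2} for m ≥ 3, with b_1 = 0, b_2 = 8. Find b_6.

Compute successive terms:
b_3 = 8, b_4 = 40, b_5 = 72, b_6 = 232.

232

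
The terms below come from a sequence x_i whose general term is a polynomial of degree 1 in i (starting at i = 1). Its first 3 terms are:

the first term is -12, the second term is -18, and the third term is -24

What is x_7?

-48

1st diffs: -6, -6 (constant).
So x_i = -6i - 6.
Evaluating at i = 7 gives x_7 = -48.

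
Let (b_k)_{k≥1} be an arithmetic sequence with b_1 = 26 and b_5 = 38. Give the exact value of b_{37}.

Common difference d = (38 - 26) / (5 - 1) = 3.
b_k = 26 + (k - 1)·3.
b_{37} = 26 + 36·3 = 134.

134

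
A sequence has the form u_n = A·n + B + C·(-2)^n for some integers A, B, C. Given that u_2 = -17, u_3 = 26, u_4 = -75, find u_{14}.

Write the equations: 2A + B + 4C = -17; 3A + B - 8C = 26; 4A + B + 16C = -75.
Subtracting the first from the second: A - 12C = 43.
Subtracting the second from the third: A + 24C = -101.
Solving: C = -4, A = -5, then B = 9.
Hence u_{14} = -5·14 + 9 + (-4)·16384 = -65597.

-65597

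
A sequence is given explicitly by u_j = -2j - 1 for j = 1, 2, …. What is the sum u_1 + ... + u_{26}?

-728

Over j = 1..26: Σj = 351.
Total = (-2)·351 + (-1)·26 = -728.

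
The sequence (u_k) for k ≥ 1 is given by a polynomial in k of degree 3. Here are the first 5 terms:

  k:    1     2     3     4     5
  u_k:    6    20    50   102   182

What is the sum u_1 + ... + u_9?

2658

1st diffs: 14, 30, 52, 80.
2nd diffs: 16, 22, 28.
3rd diffs: 6, 6 (constant).
Newton forward-difference form: u_k = 6 + 14·C(k-1,1) + 16·C(k-1,2) + 6·C(k-1,3).
Continuing: 296, 450, 650, 902.
Summing k = 1..9 (9 terms) gives 2658.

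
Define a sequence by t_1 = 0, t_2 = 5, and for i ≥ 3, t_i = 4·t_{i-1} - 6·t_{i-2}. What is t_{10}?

-7600

Iterate the recurrence:
t_3 = 20  t_4 = 50  t_5 = 80  t_6 = 20  t_7 = -400  t_8 = -1720  t_9 = -4480  t_{10} = -7600.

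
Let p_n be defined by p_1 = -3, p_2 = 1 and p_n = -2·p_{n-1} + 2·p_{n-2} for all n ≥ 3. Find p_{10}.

Compute successive terms:
p_3 = -8; p_4 = 18; p_5 = -52; p_6 = 140; p_7 = -384; p_8 = 1048; p_9 = -2864; p_{10} = 7824.

7824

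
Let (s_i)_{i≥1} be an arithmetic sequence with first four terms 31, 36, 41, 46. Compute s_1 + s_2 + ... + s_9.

459

Common difference d = 5.
s_i = 31 + (i - 1)·5.
s_9 = 71; S = 9·(31 + 71)/2 = 459.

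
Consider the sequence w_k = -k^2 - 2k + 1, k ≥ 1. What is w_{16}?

w_{16} = -1·16^2 - 2·16 + 1 = -287.

-287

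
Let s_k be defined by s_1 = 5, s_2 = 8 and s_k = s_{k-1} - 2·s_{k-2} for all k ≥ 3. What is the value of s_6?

22

s_3 = -2;  s_4 = -18;  s_5 = -14;  s_6 = 22.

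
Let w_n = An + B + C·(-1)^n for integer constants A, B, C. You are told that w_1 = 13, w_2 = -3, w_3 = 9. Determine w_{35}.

-55

The three given values yield: A + B - C = 13; 2A + B + C = -3; 3A + B - C = 9.
Subtracting the first from the second: A + 2C = -16.
Subtracting the second from the third: A - 2C = 12.
Solving: C = -7, A = -2, then B = 8.
Hence w_{35} = -2·35 + 8 + (-7)·(-1) = -55.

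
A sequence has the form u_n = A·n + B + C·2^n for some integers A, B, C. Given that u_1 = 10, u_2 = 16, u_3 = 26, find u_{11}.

4122

At n = 1, 2, 3: A + B + 2C = 10; 2A + B + 4C = 16; 3A + B + 8C = 26.
Subtracting the first from the second: A + 2C = 6.
Subtracting the second from the third: A + 4C = 10.
Solving: C = 2, A = 2, then B = 4.
Hence u_{11} = 2·11 + 4 + 2·2048 = 4122.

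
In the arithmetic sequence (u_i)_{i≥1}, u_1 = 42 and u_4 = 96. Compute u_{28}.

528

Common difference d = (96 - 42) / (4 - 1) = 18.
u_i = 42 + (i - 1)·18.
u_{28} = 42 + 27·18 = 528.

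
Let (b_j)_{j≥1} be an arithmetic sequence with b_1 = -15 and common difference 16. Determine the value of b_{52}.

801

b_j = -15 + (j - 1)·16.
b_{52} = -15 + 51·16 = 801.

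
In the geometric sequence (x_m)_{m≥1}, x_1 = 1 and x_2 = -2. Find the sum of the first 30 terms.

-357913941

Common ratio r = -2.
x_m = 1·(-2)^(m-1).
S = 1·((-2)^30 - 1)/(-2 - 1) = 1·(1073741824 - 1)/(-3) = -357913941.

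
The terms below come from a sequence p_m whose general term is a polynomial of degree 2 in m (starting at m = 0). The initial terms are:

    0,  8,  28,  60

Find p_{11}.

1st diffs: 8, 20, 32.
2nd diffs: 12, 12 (constant).
Newton forward-difference form: p_m = 8·C(m,1) + 12·C(m,2).
At m = 11: m = 11, so p_{11} = 88 + 660 = 748.

748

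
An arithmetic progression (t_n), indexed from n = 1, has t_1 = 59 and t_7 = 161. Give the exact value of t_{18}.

Common difference d = (161 - 59) / (7 - 1) = 17.
t_n = 59 + (n - 1)·17.
t_{18} = 59 + 17·17 = 348.

348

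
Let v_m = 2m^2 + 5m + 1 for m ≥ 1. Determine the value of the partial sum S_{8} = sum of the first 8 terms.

Over m = 1..8: Σm = 36, Σm² = 204.
Total = (2)·204 + (5)·36 + (1)·8 = 596.

596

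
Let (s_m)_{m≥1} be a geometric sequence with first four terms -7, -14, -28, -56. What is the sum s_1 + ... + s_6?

Common ratio r = 2.
s_m = (-7)·2^(m-1).
S = (-7)·(2^6 - 1)/(2 - 1) = (-7)·(64 - 1)/(1) = -441.

-441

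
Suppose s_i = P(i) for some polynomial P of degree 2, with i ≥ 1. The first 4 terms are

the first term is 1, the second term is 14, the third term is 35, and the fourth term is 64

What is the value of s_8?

1st diffs: 13, 21, 29.
2nd diffs: 8, 8 (constant).
Newton forward-difference form: s_i = 1 + 13·C(i-1,1) + 8·C(i-1,2).
At i = 8: i-1 = 7, so s_8 = 1 + 91 + 168 = 260.

260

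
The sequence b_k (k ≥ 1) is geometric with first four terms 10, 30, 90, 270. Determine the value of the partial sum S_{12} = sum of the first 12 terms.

2657200

Common ratio r = 3.
b_k = 10·3^(k-1).
S = 10·(3^12 - 1)/(3 - 1) = 10·(531441 - 1)/(2) = 2657200.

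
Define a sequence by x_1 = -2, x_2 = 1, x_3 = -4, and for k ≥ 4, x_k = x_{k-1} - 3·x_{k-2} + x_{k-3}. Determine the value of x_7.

6

Applying the relation repeatedly:
x_4 = -9  x_5 = 4  x_6 = 27  x_7 = 6.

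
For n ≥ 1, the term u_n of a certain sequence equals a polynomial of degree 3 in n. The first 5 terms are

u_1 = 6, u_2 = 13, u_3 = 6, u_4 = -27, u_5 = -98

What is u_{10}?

-1443

1st diffs: 7, -7, -33, -71.
2nd diffs: -14, -26, -38.
3rd diffs: -12, -12 (constant).
Newton forward-difference form: u_n = 6 + 7·C(n-1,1) + (-14)·C(n-1,2) + (-12)·C(n-1,3).
At n = 10: n-1 = 9, so u_{10} = 6 + 63 - 504 - 1008 = -1443.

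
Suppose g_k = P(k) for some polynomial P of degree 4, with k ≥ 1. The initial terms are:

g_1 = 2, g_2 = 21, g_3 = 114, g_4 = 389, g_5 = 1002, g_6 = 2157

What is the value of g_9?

1st diffs: 19, 93, 275, 613, 1155.
2nd diffs: 74, 182, 338, 542.
3rd diffs: 108, 156, 204.
4th diffs: 48, 48 (constant).
Newton forward-difference form: g_k = 2 + 19·C(k-1,1) + 74·C(k-1,2) + 108·C(k-1,3) + 48·C(k-1,4).
At k = 9: k-1 = 8, so g_9 = 2 + 152 + 2072 + 6048 + 3360 = 11634.

11634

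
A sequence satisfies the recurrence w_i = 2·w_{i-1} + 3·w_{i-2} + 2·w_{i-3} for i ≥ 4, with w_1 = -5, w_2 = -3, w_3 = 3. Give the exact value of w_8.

Compute successive terms:
w_4 = -13  w_5 = -23  w_6 = -79  w_7 = -253  w_8 = -789.

-789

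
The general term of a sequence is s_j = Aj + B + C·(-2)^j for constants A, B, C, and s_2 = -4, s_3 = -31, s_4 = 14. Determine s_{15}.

Plug in j = 2, 3, 4: 2A + B + 4C = -4; 3A + B - 8C = -31; 4A + B + 16C = 14.
Subtracting the first from the second: A - 12C = -27.
Subtracting the second from the third: A + 24C = 45.
Solving: C = 2, A = -3, then B = -6.
So s_j = -3·j + (-6) + 2·(-2)^j; at j=15 this is -65587.

-65587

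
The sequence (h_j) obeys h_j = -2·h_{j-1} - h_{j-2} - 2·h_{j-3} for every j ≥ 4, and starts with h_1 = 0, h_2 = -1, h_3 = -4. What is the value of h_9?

Step forward from the initial values:
h_4 = 9;  h_5 = -12;  h_6 = 23;  h_7 = -52;  h_8 = 105;  h_9 = -204.

-204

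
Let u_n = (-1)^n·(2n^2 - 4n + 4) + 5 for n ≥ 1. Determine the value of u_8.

(-1)^8 = 1; 2n^2 - 4n + 4 at n=8 is 100; so u_8 = 105.

105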